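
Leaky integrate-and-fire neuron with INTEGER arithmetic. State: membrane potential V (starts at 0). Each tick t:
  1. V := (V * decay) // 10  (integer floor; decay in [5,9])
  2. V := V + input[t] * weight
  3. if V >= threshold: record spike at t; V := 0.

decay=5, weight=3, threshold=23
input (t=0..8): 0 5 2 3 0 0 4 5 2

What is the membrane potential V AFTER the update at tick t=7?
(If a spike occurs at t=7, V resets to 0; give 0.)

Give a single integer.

Answer: 21

Derivation:
t=0: input=0 -> V=0
t=1: input=5 -> V=15
t=2: input=2 -> V=13
t=3: input=3 -> V=15
t=4: input=0 -> V=7
t=5: input=0 -> V=3
t=6: input=4 -> V=13
t=7: input=5 -> V=21
t=8: input=2 -> V=16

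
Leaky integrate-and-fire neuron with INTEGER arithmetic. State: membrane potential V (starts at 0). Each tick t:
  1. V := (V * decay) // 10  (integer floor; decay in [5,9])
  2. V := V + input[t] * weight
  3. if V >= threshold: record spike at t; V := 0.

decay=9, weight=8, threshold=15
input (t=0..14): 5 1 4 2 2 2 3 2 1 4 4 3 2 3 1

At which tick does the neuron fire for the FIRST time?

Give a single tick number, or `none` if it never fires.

Answer: 0

Derivation:
t=0: input=5 -> V=0 FIRE
t=1: input=1 -> V=8
t=2: input=4 -> V=0 FIRE
t=3: input=2 -> V=0 FIRE
t=4: input=2 -> V=0 FIRE
t=5: input=2 -> V=0 FIRE
t=6: input=3 -> V=0 FIRE
t=7: input=2 -> V=0 FIRE
t=8: input=1 -> V=8
t=9: input=4 -> V=0 FIRE
t=10: input=4 -> V=0 FIRE
t=11: input=3 -> V=0 FIRE
t=12: input=2 -> V=0 FIRE
t=13: input=3 -> V=0 FIRE
t=14: input=1 -> V=8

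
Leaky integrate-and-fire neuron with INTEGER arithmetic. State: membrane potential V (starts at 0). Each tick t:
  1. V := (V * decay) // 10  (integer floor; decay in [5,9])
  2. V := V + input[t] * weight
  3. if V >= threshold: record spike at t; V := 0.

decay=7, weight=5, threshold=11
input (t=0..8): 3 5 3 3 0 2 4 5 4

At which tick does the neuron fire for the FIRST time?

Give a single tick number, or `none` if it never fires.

t=0: input=3 -> V=0 FIRE
t=1: input=5 -> V=0 FIRE
t=2: input=3 -> V=0 FIRE
t=3: input=3 -> V=0 FIRE
t=4: input=0 -> V=0
t=5: input=2 -> V=10
t=6: input=4 -> V=0 FIRE
t=7: input=5 -> V=0 FIRE
t=8: input=4 -> V=0 FIRE

Answer: 0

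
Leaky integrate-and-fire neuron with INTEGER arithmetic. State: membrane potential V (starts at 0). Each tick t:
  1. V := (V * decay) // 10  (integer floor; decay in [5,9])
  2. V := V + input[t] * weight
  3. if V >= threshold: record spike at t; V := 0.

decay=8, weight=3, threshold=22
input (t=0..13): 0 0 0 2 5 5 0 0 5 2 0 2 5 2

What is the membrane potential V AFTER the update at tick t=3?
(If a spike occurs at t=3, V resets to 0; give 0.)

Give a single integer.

t=0: input=0 -> V=0
t=1: input=0 -> V=0
t=2: input=0 -> V=0
t=3: input=2 -> V=6
t=4: input=5 -> V=19
t=5: input=5 -> V=0 FIRE
t=6: input=0 -> V=0
t=7: input=0 -> V=0
t=8: input=5 -> V=15
t=9: input=2 -> V=18
t=10: input=0 -> V=14
t=11: input=2 -> V=17
t=12: input=5 -> V=0 FIRE
t=13: input=2 -> V=6

Answer: 6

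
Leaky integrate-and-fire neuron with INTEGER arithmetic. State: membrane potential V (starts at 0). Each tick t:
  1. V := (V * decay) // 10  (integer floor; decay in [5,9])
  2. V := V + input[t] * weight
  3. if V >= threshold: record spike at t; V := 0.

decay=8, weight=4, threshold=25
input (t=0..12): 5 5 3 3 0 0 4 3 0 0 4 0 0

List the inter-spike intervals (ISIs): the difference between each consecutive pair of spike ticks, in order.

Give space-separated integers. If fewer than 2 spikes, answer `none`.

t=0: input=5 -> V=20
t=1: input=5 -> V=0 FIRE
t=2: input=3 -> V=12
t=3: input=3 -> V=21
t=4: input=0 -> V=16
t=5: input=0 -> V=12
t=6: input=4 -> V=0 FIRE
t=7: input=3 -> V=12
t=8: input=0 -> V=9
t=9: input=0 -> V=7
t=10: input=4 -> V=21
t=11: input=0 -> V=16
t=12: input=0 -> V=12

Answer: 5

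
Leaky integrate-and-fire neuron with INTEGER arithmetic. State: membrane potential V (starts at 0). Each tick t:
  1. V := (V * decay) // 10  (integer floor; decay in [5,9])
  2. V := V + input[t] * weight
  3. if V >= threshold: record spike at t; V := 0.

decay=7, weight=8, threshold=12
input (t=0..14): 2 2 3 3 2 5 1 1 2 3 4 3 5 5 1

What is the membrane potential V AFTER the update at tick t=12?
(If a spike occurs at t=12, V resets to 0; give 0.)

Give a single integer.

Answer: 0

Derivation:
t=0: input=2 -> V=0 FIRE
t=1: input=2 -> V=0 FIRE
t=2: input=3 -> V=0 FIRE
t=3: input=3 -> V=0 FIRE
t=4: input=2 -> V=0 FIRE
t=5: input=5 -> V=0 FIRE
t=6: input=1 -> V=8
t=7: input=1 -> V=0 FIRE
t=8: input=2 -> V=0 FIRE
t=9: input=3 -> V=0 FIRE
t=10: input=4 -> V=0 FIRE
t=11: input=3 -> V=0 FIRE
t=12: input=5 -> V=0 FIRE
t=13: input=5 -> V=0 FIRE
t=14: input=1 -> V=8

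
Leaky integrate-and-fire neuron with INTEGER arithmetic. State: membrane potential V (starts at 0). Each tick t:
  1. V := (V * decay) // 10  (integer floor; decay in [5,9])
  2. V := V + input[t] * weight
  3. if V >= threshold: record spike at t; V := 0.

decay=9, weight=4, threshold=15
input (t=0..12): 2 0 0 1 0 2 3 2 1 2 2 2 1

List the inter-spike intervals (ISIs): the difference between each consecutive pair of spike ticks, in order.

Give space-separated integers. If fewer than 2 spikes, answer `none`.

t=0: input=2 -> V=8
t=1: input=0 -> V=7
t=2: input=0 -> V=6
t=3: input=1 -> V=9
t=4: input=0 -> V=8
t=5: input=2 -> V=0 FIRE
t=6: input=3 -> V=12
t=7: input=2 -> V=0 FIRE
t=8: input=1 -> V=4
t=9: input=2 -> V=11
t=10: input=2 -> V=0 FIRE
t=11: input=2 -> V=8
t=12: input=1 -> V=11

Answer: 2 3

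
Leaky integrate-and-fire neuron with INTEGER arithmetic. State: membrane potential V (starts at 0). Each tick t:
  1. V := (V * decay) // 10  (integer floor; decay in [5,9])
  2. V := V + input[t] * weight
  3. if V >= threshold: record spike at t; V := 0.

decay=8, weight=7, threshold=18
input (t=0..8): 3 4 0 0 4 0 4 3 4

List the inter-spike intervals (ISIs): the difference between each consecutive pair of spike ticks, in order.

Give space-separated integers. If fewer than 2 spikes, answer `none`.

t=0: input=3 -> V=0 FIRE
t=1: input=4 -> V=0 FIRE
t=2: input=0 -> V=0
t=3: input=0 -> V=0
t=4: input=4 -> V=0 FIRE
t=5: input=0 -> V=0
t=6: input=4 -> V=0 FIRE
t=7: input=3 -> V=0 FIRE
t=8: input=4 -> V=0 FIRE

Answer: 1 3 2 1 1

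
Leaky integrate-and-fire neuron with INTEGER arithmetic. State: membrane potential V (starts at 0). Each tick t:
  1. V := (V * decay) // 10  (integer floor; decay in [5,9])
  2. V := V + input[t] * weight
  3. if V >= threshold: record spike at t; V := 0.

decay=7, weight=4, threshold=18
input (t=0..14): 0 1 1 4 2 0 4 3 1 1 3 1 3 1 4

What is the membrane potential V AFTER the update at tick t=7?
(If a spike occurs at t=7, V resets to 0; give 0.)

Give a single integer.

Answer: 12

Derivation:
t=0: input=0 -> V=0
t=1: input=1 -> V=4
t=2: input=1 -> V=6
t=3: input=4 -> V=0 FIRE
t=4: input=2 -> V=8
t=5: input=0 -> V=5
t=6: input=4 -> V=0 FIRE
t=7: input=3 -> V=12
t=8: input=1 -> V=12
t=9: input=1 -> V=12
t=10: input=3 -> V=0 FIRE
t=11: input=1 -> V=4
t=12: input=3 -> V=14
t=13: input=1 -> V=13
t=14: input=4 -> V=0 FIRE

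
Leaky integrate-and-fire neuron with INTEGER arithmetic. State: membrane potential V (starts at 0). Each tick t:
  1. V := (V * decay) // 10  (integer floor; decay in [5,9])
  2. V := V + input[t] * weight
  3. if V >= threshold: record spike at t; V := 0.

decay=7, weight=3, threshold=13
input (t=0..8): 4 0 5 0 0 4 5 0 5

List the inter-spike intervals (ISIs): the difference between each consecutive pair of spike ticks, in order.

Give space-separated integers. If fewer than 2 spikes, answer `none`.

t=0: input=4 -> V=12
t=1: input=0 -> V=8
t=2: input=5 -> V=0 FIRE
t=3: input=0 -> V=0
t=4: input=0 -> V=0
t=5: input=4 -> V=12
t=6: input=5 -> V=0 FIRE
t=7: input=0 -> V=0
t=8: input=5 -> V=0 FIRE

Answer: 4 2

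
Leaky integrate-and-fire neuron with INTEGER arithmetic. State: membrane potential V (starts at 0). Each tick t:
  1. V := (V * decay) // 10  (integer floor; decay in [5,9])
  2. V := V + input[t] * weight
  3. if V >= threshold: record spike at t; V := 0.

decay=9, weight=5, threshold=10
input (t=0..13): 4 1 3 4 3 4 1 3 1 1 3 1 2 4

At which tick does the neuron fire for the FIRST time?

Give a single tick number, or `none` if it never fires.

Answer: 0

Derivation:
t=0: input=4 -> V=0 FIRE
t=1: input=1 -> V=5
t=2: input=3 -> V=0 FIRE
t=3: input=4 -> V=0 FIRE
t=4: input=3 -> V=0 FIRE
t=5: input=4 -> V=0 FIRE
t=6: input=1 -> V=5
t=7: input=3 -> V=0 FIRE
t=8: input=1 -> V=5
t=9: input=1 -> V=9
t=10: input=3 -> V=0 FIRE
t=11: input=1 -> V=5
t=12: input=2 -> V=0 FIRE
t=13: input=4 -> V=0 FIRE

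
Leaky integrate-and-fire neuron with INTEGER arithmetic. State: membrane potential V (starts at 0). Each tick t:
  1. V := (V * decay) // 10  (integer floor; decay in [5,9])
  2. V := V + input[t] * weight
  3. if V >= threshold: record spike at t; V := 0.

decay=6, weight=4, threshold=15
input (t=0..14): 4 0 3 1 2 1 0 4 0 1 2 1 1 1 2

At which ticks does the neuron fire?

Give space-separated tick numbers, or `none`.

t=0: input=4 -> V=0 FIRE
t=1: input=0 -> V=0
t=2: input=3 -> V=12
t=3: input=1 -> V=11
t=4: input=2 -> V=14
t=5: input=1 -> V=12
t=6: input=0 -> V=7
t=7: input=4 -> V=0 FIRE
t=8: input=0 -> V=0
t=9: input=1 -> V=4
t=10: input=2 -> V=10
t=11: input=1 -> V=10
t=12: input=1 -> V=10
t=13: input=1 -> V=10
t=14: input=2 -> V=14

Answer: 0 7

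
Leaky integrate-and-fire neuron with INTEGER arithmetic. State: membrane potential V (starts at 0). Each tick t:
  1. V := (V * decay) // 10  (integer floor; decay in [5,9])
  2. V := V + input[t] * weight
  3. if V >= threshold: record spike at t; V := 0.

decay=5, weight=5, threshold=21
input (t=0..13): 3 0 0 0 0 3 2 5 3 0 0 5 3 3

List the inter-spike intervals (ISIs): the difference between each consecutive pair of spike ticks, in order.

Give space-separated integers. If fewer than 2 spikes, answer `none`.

Answer: 4 2

Derivation:
t=0: input=3 -> V=15
t=1: input=0 -> V=7
t=2: input=0 -> V=3
t=3: input=0 -> V=1
t=4: input=0 -> V=0
t=5: input=3 -> V=15
t=6: input=2 -> V=17
t=7: input=5 -> V=0 FIRE
t=8: input=3 -> V=15
t=9: input=0 -> V=7
t=10: input=0 -> V=3
t=11: input=5 -> V=0 FIRE
t=12: input=3 -> V=15
t=13: input=3 -> V=0 FIRE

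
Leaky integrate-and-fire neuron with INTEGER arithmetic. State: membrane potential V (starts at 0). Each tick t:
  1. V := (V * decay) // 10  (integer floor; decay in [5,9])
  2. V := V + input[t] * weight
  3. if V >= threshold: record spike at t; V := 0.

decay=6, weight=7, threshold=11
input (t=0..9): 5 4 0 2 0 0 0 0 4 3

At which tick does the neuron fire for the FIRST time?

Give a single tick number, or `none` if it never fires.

Answer: 0

Derivation:
t=0: input=5 -> V=0 FIRE
t=1: input=4 -> V=0 FIRE
t=2: input=0 -> V=0
t=3: input=2 -> V=0 FIRE
t=4: input=0 -> V=0
t=5: input=0 -> V=0
t=6: input=0 -> V=0
t=7: input=0 -> V=0
t=8: input=4 -> V=0 FIRE
t=9: input=3 -> V=0 FIRE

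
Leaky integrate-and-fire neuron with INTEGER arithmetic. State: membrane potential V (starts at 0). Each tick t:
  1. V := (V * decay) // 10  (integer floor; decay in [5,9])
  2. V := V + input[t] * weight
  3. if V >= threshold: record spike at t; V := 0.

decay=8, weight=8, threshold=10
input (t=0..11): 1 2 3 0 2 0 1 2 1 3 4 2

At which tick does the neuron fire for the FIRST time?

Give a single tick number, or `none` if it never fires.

t=0: input=1 -> V=8
t=1: input=2 -> V=0 FIRE
t=2: input=3 -> V=0 FIRE
t=3: input=0 -> V=0
t=4: input=2 -> V=0 FIRE
t=5: input=0 -> V=0
t=6: input=1 -> V=8
t=7: input=2 -> V=0 FIRE
t=8: input=1 -> V=8
t=9: input=3 -> V=0 FIRE
t=10: input=4 -> V=0 FIRE
t=11: input=2 -> V=0 FIRE

Answer: 1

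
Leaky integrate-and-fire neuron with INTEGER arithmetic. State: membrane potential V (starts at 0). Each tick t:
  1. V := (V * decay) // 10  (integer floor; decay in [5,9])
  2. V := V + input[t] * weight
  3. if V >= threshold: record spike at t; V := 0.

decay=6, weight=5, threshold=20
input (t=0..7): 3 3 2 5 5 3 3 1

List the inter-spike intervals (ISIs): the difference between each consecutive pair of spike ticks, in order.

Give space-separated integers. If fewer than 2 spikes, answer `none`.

t=0: input=3 -> V=15
t=1: input=3 -> V=0 FIRE
t=2: input=2 -> V=10
t=3: input=5 -> V=0 FIRE
t=4: input=5 -> V=0 FIRE
t=5: input=3 -> V=15
t=6: input=3 -> V=0 FIRE
t=7: input=1 -> V=5

Answer: 2 1 2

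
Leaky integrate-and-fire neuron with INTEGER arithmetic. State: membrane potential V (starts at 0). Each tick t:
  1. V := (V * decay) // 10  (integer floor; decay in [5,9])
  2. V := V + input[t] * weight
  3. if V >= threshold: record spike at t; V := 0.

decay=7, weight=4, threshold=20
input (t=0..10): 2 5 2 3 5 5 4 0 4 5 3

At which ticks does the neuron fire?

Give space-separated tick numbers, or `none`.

t=0: input=2 -> V=8
t=1: input=5 -> V=0 FIRE
t=2: input=2 -> V=8
t=3: input=3 -> V=17
t=4: input=5 -> V=0 FIRE
t=5: input=5 -> V=0 FIRE
t=6: input=4 -> V=16
t=7: input=0 -> V=11
t=8: input=4 -> V=0 FIRE
t=9: input=5 -> V=0 FIRE
t=10: input=3 -> V=12

Answer: 1 4 5 8 9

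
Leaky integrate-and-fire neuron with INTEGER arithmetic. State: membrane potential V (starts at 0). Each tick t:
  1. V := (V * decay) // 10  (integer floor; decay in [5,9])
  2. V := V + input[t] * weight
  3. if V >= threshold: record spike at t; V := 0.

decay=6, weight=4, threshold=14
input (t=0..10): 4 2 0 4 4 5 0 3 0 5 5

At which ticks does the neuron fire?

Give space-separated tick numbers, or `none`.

Answer: 0 3 4 5 9 10

Derivation:
t=0: input=4 -> V=0 FIRE
t=1: input=2 -> V=8
t=2: input=0 -> V=4
t=3: input=4 -> V=0 FIRE
t=4: input=4 -> V=0 FIRE
t=5: input=5 -> V=0 FIRE
t=6: input=0 -> V=0
t=7: input=3 -> V=12
t=8: input=0 -> V=7
t=9: input=5 -> V=0 FIRE
t=10: input=5 -> V=0 FIRE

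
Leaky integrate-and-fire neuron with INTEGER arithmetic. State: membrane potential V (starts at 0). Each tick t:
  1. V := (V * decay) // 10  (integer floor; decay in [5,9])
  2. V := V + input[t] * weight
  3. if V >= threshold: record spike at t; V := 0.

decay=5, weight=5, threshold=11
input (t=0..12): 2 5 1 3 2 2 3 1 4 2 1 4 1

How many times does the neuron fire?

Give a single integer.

t=0: input=2 -> V=10
t=1: input=5 -> V=0 FIRE
t=2: input=1 -> V=5
t=3: input=3 -> V=0 FIRE
t=4: input=2 -> V=10
t=5: input=2 -> V=0 FIRE
t=6: input=3 -> V=0 FIRE
t=7: input=1 -> V=5
t=8: input=4 -> V=0 FIRE
t=9: input=2 -> V=10
t=10: input=1 -> V=10
t=11: input=4 -> V=0 FIRE
t=12: input=1 -> V=5

Answer: 6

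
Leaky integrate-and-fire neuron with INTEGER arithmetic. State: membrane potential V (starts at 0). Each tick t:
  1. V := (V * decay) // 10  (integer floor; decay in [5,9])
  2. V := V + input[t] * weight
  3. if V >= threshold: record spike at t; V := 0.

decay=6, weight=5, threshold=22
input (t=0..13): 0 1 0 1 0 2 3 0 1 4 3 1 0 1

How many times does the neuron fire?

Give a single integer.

Answer: 1

Derivation:
t=0: input=0 -> V=0
t=1: input=1 -> V=5
t=2: input=0 -> V=3
t=3: input=1 -> V=6
t=4: input=0 -> V=3
t=5: input=2 -> V=11
t=6: input=3 -> V=21
t=7: input=0 -> V=12
t=8: input=1 -> V=12
t=9: input=4 -> V=0 FIRE
t=10: input=3 -> V=15
t=11: input=1 -> V=14
t=12: input=0 -> V=8
t=13: input=1 -> V=9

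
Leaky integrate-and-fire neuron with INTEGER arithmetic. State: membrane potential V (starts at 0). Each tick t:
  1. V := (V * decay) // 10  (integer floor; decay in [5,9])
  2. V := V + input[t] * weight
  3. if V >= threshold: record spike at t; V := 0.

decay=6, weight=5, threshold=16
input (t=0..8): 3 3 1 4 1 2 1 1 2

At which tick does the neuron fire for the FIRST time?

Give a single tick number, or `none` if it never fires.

t=0: input=3 -> V=15
t=1: input=3 -> V=0 FIRE
t=2: input=1 -> V=5
t=3: input=4 -> V=0 FIRE
t=4: input=1 -> V=5
t=5: input=2 -> V=13
t=6: input=1 -> V=12
t=7: input=1 -> V=12
t=8: input=2 -> V=0 FIRE

Answer: 1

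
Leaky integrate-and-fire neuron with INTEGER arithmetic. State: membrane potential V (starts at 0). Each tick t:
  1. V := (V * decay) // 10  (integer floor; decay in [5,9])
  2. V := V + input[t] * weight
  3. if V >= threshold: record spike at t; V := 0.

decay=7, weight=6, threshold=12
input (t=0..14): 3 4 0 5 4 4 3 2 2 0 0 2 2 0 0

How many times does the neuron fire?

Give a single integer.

t=0: input=3 -> V=0 FIRE
t=1: input=4 -> V=0 FIRE
t=2: input=0 -> V=0
t=3: input=5 -> V=0 FIRE
t=4: input=4 -> V=0 FIRE
t=5: input=4 -> V=0 FIRE
t=6: input=3 -> V=0 FIRE
t=7: input=2 -> V=0 FIRE
t=8: input=2 -> V=0 FIRE
t=9: input=0 -> V=0
t=10: input=0 -> V=0
t=11: input=2 -> V=0 FIRE
t=12: input=2 -> V=0 FIRE
t=13: input=0 -> V=0
t=14: input=0 -> V=0

Answer: 10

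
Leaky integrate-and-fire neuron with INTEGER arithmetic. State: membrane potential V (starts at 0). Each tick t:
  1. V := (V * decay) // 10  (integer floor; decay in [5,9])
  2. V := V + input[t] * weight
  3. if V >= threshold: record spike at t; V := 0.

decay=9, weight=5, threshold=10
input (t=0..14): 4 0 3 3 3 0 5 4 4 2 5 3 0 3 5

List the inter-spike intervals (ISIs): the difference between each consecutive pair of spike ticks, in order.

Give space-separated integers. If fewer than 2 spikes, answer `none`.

Answer: 2 1 1 2 1 1 1 1 1 2 1

Derivation:
t=0: input=4 -> V=0 FIRE
t=1: input=0 -> V=0
t=2: input=3 -> V=0 FIRE
t=3: input=3 -> V=0 FIRE
t=4: input=3 -> V=0 FIRE
t=5: input=0 -> V=0
t=6: input=5 -> V=0 FIRE
t=7: input=4 -> V=0 FIRE
t=8: input=4 -> V=0 FIRE
t=9: input=2 -> V=0 FIRE
t=10: input=5 -> V=0 FIRE
t=11: input=3 -> V=0 FIRE
t=12: input=0 -> V=0
t=13: input=3 -> V=0 FIRE
t=14: input=5 -> V=0 FIRE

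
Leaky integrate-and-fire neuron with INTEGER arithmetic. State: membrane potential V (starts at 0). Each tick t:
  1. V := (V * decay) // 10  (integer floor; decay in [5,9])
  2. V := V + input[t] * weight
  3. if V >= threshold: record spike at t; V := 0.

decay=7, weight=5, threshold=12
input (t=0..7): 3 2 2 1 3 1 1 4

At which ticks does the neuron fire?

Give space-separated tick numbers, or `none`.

Answer: 0 2 4 7

Derivation:
t=0: input=3 -> V=0 FIRE
t=1: input=2 -> V=10
t=2: input=2 -> V=0 FIRE
t=3: input=1 -> V=5
t=4: input=3 -> V=0 FIRE
t=5: input=1 -> V=5
t=6: input=1 -> V=8
t=7: input=4 -> V=0 FIRE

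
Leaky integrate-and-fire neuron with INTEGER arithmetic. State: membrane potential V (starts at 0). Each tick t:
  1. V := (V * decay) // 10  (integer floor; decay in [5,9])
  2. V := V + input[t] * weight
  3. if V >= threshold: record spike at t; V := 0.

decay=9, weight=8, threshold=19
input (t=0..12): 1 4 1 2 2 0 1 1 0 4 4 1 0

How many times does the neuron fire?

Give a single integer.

t=0: input=1 -> V=8
t=1: input=4 -> V=0 FIRE
t=2: input=1 -> V=8
t=3: input=2 -> V=0 FIRE
t=4: input=2 -> V=16
t=5: input=0 -> V=14
t=6: input=1 -> V=0 FIRE
t=7: input=1 -> V=8
t=8: input=0 -> V=7
t=9: input=4 -> V=0 FIRE
t=10: input=4 -> V=0 FIRE
t=11: input=1 -> V=8
t=12: input=0 -> V=7

Answer: 5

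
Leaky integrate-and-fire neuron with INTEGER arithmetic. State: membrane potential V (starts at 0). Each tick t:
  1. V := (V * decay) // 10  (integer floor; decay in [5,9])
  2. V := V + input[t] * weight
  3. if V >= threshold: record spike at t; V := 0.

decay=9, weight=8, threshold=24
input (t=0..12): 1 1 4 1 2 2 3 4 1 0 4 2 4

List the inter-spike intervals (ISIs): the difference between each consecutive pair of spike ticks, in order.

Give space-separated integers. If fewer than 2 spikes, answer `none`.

Answer: 3 1 1 3 2

Derivation:
t=0: input=1 -> V=8
t=1: input=1 -> V=15
t=2: input=4 -> V=0 FIRE
t=3: input=1 -> V=8
t=4: input=2 -> V=23
t=5: input=2 -> V=0 FIRE
t=6: input=3 -> V=0 FIRE
t=7: input=4 -> V=0 FIRE
t=8: input=1 -> V=8
t=9: input=0 -> V=7
t=10: input=4 -> V=0 FIRE
t=11: input=2 -> V=16
t=12: input=4 -> V=0 FIRE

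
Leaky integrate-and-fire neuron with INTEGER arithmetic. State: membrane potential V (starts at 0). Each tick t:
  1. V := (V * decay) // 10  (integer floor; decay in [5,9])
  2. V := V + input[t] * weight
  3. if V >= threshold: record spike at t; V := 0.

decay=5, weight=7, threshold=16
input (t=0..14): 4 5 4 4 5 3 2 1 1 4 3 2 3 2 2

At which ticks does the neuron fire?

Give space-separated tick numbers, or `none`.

t=0: input=4 -> V=0 FIRE
t=1: input=5 -> V=0 FIRE
t=2: input=4 -> V=0 FIRE
t=3: input=4 -> V=0 FIRE
t=4: input=5 -> V=0 FIRE
t=5: input=3 -> V=0 FIRE
t=6: input=2 -> V=14
t=7: input=1 -> V=14
t=8: input=1 -> V=14
t=9: input=4 -> V=0 FIRE
t=10: input=3 -> V=0 FIRE
t=11: input=2 -> V=14
t=12: input=3 -> V=0 FIRE
t=13: input=2 -> V=14
t=14: input=2 -> V=0 FIRE

Answer: 0 1 2 3 4 5 9 10 12 14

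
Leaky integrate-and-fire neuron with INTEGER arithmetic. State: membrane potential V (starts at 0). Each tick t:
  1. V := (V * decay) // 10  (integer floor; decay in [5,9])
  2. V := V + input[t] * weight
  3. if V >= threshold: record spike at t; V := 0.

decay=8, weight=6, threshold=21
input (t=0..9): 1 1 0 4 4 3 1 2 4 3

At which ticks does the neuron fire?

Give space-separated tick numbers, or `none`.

Answer: 3 4 7 8

Derivation:
t=0: input=1 -> V=6
t=1: input=1 -> V=10
t=2: input=0 -> V=8
t=3: input=4 -> V=0 FIRE
t=4: input=4 -> V=0 FIRE
t=5: input=3 -> V=18
t=6: input=1 -> V=20
t=7: input=2 -> V=0 FIRE
t=8: input=4 -> V=0 FIRE
t=9: input=3 -> V=18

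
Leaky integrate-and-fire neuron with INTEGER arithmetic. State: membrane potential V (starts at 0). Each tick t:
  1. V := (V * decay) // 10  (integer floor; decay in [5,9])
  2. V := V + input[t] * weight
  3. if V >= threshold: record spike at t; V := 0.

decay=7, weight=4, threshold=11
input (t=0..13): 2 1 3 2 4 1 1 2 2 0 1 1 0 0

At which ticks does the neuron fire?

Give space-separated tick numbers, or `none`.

t=0: input=2 -> V=8
t=1: input=1 -> V=9
t=2: input=3 -> V=0 FIRE
t=3: input=2 -> V=8
t=4: input=4 -> V=0 FIRE
t=5: input=1 -> V=4
t=6: input=1 -> V=6
t=7: input=2 -> V=0 FIRE
t=8: input=2 -> V=8
t=9: input=0 -> V=5
t=10: input=1 -> V=7
t=11: input=1 -> V=8
t=12: input=0 -> V=5
t=13: input=0 -> V=3

Answer: 2 4 7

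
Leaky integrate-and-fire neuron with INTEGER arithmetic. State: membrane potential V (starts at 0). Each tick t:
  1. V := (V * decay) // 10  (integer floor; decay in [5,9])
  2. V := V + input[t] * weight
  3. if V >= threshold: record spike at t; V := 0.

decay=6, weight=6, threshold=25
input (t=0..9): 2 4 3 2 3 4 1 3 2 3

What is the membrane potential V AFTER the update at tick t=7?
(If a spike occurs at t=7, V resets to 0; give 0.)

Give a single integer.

Answer: 0

Derivation:
t=0: input=2 -> V=12
t=1: input=4 -> V=0 FIRE
t=2: input=3 -> V=18
t=3: input=2 -> V=22
t=4: input=3 -> V=0 FIRE
t=5: input=4 -> V=24
t=6: input=1 -> V=20
t=7: input=3 -> V=0 FIRE
t=8: input=2 -> V=12
t=9: input=3 -> V=0 FIRE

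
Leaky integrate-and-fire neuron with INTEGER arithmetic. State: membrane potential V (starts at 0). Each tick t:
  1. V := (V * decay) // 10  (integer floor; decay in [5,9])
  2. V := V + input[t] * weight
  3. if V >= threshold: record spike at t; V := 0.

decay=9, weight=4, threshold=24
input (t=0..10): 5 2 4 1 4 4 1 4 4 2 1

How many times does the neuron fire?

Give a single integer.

Answer: 3

Derivation:
t=0: input=5 -> V=20
t=1: input=2 -> V=0 FIRE
t=2: input=4 -> V=16
t=3: input=1 -> V=18
t=4: input=4 -> V=0 FIRE
t=5: input=4 -> V=16
t=6: input=1 -> V=18
t=7: input=4 -> V=0 FIRE
t=8: input=4 -> V=16
t=9: input=2 -> V=22
t=10: input=1 -> V=23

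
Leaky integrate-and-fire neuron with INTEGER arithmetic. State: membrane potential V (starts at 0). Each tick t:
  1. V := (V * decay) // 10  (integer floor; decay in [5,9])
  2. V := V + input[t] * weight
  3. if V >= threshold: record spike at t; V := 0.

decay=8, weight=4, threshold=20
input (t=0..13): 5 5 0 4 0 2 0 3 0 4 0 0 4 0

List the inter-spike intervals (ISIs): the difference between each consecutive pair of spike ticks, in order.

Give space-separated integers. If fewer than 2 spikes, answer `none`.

Answer: 1 6 5

Derivation:
t=0: input=5 -> V=0 FIRE
t=1: input=5 -> V=0 FIRE
t=2: input=0 -> V=0
t=3: input=4 -> V=16
t=4: input=0 -> V=12
t=5: input=2 -> V=17
t=6: input=0 -> V=13
t=7: input=3 -> V=0 FIRE
t=8: input=0 -> V=0
t=9: input=4 -> V=16
t=10: input=0 -> V=12
t=11: input=0 -> V=9
t=12: input=4 -> V=0 FIRE
t=13: input=0 -> V=0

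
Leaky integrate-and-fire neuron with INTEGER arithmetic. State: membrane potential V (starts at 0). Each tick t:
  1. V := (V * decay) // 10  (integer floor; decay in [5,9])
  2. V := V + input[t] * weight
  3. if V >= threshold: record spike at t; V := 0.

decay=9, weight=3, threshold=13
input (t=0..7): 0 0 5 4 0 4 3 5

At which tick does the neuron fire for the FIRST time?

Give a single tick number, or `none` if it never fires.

Answer: 2

Derivation:
t=0: input=0 -> V=0
t=1: input=0 -> V=0
t=2: input=5 -> V=0 FIRE
t=3: input=4 -> V=12
t=4: input=0 -> V=10
t=5: input=4 -> V=0 FIRE
t=6: input=3 -> V=9
t=7: input=5 -> V=0 FIRE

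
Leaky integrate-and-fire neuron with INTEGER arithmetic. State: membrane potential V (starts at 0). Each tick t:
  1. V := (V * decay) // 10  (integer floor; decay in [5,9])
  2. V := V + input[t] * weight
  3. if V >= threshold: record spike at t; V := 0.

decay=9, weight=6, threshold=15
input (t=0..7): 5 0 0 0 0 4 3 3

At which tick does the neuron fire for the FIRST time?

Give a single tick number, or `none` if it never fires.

t=0: input=5 -> V=0 FIRE
t=1: input=0 -> V=0
t=2: input=0 -> V=0
t=3: input=0 -> V=0
t=4: input=0 -> V=0
t=5: input=4 -> V=0 FIRE
t=6: input=3 -> V=0 FIRE
t=7: input=3 -> V=0 FIRE

Answer: 0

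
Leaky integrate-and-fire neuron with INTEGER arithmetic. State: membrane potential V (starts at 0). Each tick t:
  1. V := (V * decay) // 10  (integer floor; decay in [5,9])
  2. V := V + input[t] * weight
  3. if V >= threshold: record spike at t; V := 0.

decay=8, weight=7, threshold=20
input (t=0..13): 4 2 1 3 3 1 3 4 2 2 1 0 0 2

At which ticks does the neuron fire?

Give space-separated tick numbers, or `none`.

Answer: 0 3 4 6 7 9

Derivation:
t=0: input=4 -> V=0 FIRE
t=1: input=2 -> V=14
t=2: input=1 -> V=18
t=3: input=3 -> V=0 FIRE
t=4: input=3 -> V=0 FIRE
t=5: input=1 -> V=7
t=6: input=3 -> V=0 FIRE
t=7: input=4 -> V=0 FIRE
t=8: input=2 -> V=14
t=9: input=2 -> V=0 FIRE
t=10: input=1 -> V=7
t=11: input=0 -> V=5
t=12: input=0 -> V=4
t=13: input=2 -> V=17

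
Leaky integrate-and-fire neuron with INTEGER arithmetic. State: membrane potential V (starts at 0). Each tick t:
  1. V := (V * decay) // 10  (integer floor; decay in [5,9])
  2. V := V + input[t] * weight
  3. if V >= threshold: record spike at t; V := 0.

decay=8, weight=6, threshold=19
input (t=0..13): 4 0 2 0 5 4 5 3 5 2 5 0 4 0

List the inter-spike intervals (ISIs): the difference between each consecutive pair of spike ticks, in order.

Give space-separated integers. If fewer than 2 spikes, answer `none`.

t=0: input=4 -> V=0 FIRE
t=1: input=0 -> V=0
t=2: input=2 -> V=12
t=3: input=0 -> V=9
t=4: input=5 -> V=0 FIRE
t=5: input=4 -> V=0 FIRE
t=6: input=5 -> V=0 FIRE
t=7: input=3 -> V=18
t=8: input=5 -> V=0 FIRE
t=9: input=2 -> V=12
t=10: input=5 -> V=0 FIRE
t=11: input=0 -> V=0
t=12: input=4 -> V=0 FIRE
t=13: input=0 -> V=0

Answer: 4 1 1 2 2 2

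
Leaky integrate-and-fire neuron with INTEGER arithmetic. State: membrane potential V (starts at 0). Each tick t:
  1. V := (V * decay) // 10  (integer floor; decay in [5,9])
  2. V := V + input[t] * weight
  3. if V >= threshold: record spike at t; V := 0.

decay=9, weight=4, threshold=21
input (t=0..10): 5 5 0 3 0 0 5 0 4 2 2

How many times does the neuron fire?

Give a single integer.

t=0: input=5 -> V=20
t=1: input=5 -> V=0 FIRE
t=2: input=0 -> V=0
t=3: input=3 -> V=12
t=4: input=0 -> V=10
t=5: input=0 -> V=9
t=6: input=5 -> V=0 FIRE
t=7: input=0 -> V=0
t=8: input=4 -> V=16
t=9: input=2 -> V=0 FIRE
t=10: input=2 -> V=8

Answer: 3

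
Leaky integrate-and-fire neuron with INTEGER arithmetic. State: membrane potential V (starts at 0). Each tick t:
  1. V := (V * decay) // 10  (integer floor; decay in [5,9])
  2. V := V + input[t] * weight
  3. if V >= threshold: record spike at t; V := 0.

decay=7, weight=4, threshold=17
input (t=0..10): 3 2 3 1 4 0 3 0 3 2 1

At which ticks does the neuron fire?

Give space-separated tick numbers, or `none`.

Answer: 2 4 8

Derivation:
t=0: input=3 -> V=12
t=1: input=2 -> V=16
t=2: input=3 -> V=0 FIRE
t=3: input=1 -> V=4
t=4: input=4 -> V=0 FIRE
t=5: input=0 -> V=0
t=6: input=3 -> V=12
t=7: input=0 -> V=8
t=8: input=3 -> V=0 FIRE
t=9: input=2 -> V=8
t=10: input=1 -> V=9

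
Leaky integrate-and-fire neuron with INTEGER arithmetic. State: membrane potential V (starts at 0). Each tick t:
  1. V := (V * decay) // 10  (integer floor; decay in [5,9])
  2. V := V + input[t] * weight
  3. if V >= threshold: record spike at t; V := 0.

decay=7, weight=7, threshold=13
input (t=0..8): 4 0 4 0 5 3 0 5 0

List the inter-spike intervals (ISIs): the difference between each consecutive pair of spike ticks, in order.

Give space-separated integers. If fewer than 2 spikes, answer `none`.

Answer: 2 2 1 2

Derivation:
t=0: input=4 -> V=0 FIRE
t=1: input=0 -> V=0
t=2: input=4 -> V=0 FIRE
t=3: input=0 -> V=0
t=4: input=5 -> V=0 FIRE
t=5: input=3 -> V=0 FIRE
t=6: input=0 -> V=0
t=7: input=5 -> V=0 FIRE
t=8: input=0 -> V=0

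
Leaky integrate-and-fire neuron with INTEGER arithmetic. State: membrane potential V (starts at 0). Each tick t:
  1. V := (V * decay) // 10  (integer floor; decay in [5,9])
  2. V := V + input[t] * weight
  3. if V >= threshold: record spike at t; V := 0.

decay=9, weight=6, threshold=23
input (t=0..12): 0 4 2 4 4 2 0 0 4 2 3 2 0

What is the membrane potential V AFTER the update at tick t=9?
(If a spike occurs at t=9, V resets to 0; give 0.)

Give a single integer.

t=0: input=0 -> V=0
t=1: input=4 -> V=0 FIRE
t=2: input=2 -> V=12
t=3: input=4 -> V=0 FIRE
t=4: input=4 -> V=0 FIRE
t=5: input=2 -> V=12
t=6: input=0 -> V=10
t=7: input=0 -> V=9
t=8: input=4 -> V=0 FIRE
t=9: input=2 -> V=12
t=10: input=3 -> V=0 FIRE
t=11: input=2 -> V=12
t=12: input=0 -> V=10

Answer: 12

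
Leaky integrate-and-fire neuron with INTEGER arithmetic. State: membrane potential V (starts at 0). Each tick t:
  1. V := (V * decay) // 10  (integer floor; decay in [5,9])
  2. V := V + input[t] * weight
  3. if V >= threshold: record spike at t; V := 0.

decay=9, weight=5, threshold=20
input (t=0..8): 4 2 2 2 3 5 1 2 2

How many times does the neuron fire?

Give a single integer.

Answer: 4

Derivation:
t=0: input=4 -> V=0 FIRE
t=1: input=2 -> V=10
t=2: input=2 -> V=19
t=3: input=2 -> V=0 FIRE
t=4: input=3 -> V=15
t=5: input=5 -> V=0 FIRE
t=6: input=1 -> V=5
t=7: input=2 -> V=14
t=8: input=2 -> V=0 FIRE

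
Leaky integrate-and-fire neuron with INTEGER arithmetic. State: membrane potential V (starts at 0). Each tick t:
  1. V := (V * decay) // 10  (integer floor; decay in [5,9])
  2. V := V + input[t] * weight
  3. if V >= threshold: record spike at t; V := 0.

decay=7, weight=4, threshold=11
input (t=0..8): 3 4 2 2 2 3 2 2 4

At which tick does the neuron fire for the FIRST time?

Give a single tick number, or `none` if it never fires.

t=0: input=3 -> V=0 FIRE
t=1: input=4 -> V=0 FIRE
t=2: input=2 -> V=8
t=3: input=2 -> V=0 FIRE
t=4: input=2 -> V=8
t=5: input=3 -> V=0 FIRE
t=6: input=2 -> V=8
t=7: input=2 -> V=0 FIRE
t=8: input=4 -> V=0 FIRE

Answer: 0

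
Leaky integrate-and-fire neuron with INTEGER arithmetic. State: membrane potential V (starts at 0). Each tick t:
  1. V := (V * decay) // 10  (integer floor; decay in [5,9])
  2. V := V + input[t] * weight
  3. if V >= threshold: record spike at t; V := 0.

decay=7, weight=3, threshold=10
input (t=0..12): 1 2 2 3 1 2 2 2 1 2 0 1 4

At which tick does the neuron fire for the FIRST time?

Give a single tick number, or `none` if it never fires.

t=0: input=1 -> V=3
t=1: input=2 -> V=8
t=2: input=2 -> V=0 FIRE
t=3: input=3 -> V=9
t=4: input=1 -> V=9
t=5: input=2 -> V=0 FIRE
t=6: input=2 -> V=6
t=7: input=2 -> V=0 FIRE
t=8: input=1 -> V=3
t=9: input=2 -> V=8
t=10: input=0 -> V=5
t=11: input=1 -> V=6
t=12: input=4 -> V=0 FIRE

Answer: 2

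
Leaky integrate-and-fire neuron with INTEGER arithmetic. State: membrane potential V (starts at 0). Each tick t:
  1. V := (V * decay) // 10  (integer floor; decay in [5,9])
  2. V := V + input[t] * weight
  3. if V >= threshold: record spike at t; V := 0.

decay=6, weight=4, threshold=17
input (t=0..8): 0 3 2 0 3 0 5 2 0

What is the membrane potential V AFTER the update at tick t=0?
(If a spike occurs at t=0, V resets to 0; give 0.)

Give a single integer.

t=0: input=0 -> V=0
t=1: input=3 -> V=12
t=2: input=2 -> V=15
t=3: input=0 -> V=9
t=4: input=3 -> V=0 FIRE
t=5: input=0 -> V=0
t=6: input=5 -> V=0 FIRE
t=7: input=2 -> V=8
t=8: input=0 -> V=4

Answer: 0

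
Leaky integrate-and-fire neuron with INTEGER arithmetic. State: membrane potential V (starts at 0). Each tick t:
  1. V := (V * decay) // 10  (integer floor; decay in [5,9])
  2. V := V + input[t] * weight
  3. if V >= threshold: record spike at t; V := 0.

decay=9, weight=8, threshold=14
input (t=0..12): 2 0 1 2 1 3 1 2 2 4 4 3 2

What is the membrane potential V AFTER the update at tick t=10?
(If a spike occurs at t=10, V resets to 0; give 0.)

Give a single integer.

Answer: 0

Derivation:
t=0: input=2 -> V=0 FIRE
t=1: input=0 -> V=0
t=2: input=1 -> V=8
t=3: input=2 -> V=0 FIRE
t=4: input=1 -> V=8
t=5: input=3 -> V=0 FIRE
t=6: input=1 -> V=8
t=7: input=2 -> V=0 FIRE
t=8: input=2 -> V=0 FIRE
t=9: input=4 -> V=0 FIRE
t=10: input=4 -> V=0 FIRE
t=11: input=3 -> V=0 FIRE
t=12: input=2 -> V=0 FIRE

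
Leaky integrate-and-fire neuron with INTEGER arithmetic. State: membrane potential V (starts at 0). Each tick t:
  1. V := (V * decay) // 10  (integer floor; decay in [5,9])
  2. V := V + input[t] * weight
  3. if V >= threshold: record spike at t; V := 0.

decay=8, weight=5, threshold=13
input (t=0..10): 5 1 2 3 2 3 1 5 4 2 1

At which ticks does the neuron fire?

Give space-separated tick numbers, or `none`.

Answer: 0 2 3 5 7 8 10

Derivation:
t=0: input=5 -> V=0 FIRE
t=1: input=1 -> V=5
t=2: input=2 -> V=0 FIRE
t=3: input=3 -> V=0 FIRE
t=4: input=2 -> V=10
t=5: input=3 -> V=0 FIRE
t=6: input=1 -> V=5
t=7: input=5 -> V=0 FIRE
t=8: input=4 -> V=0 FIRE
t=9: input=2 -> V=10
t=10: input=1 -> V=0 FIRE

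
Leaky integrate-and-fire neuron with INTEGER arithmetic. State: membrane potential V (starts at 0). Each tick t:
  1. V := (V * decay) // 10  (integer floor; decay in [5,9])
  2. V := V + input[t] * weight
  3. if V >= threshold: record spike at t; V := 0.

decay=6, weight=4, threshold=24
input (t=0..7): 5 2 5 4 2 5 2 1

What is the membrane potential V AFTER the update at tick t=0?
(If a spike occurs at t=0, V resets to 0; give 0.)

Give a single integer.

Answer: 20

Derivation:
t=0: input=5 -> V=20
t=1: input=2 -> V=20
t=2: input=5 -> V=0 FIRE
t=3: input=4 -> V=16
t=4: input=2 -> V=17
t=5: input=5 -> V=0 FIRE
t=6: input=2 -> V=8
t=7: input=1 -> V=8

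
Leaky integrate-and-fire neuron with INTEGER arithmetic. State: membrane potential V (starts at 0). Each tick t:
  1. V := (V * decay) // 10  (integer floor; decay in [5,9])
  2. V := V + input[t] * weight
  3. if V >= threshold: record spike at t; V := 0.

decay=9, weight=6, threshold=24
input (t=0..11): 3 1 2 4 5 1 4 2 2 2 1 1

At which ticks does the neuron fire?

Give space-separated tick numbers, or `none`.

Answer: 2 3 4 6 9

Derivation:
t=0: input=3 -> V=18
t=1: input=1 -> V=22
t=2: input=2 -> V=0 FIRE
t=3: input=4 -> V=0 FIRE
t=4: input=5 -> V=0 FIRE
t=5: input=1 -> V=6
t=6: input=4 -> V=0 FIRE
t=7: input=2 -> V=12
t=8: input=2 -> V=22
t=9: input=2 -> V=0 FIRE
t=10: input=1 -> V=6
t=11: input=1 -> V=11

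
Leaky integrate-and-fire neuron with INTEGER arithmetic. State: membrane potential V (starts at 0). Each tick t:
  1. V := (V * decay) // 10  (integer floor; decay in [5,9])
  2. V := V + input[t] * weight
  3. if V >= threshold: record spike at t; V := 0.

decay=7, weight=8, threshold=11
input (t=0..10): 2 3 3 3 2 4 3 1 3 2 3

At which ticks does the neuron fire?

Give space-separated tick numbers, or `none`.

Answer: 0 1 2 3 4 5 6 8 9 10

Derivation:
t=0: input=2 -> V=0 FIRE
t=1: input=3 -> V=0 FIRE
t=2: input=3 -> V=0 FIRE
t=3: input=3 -> V=0 FIRE
t=4: input=2 -> V=0 FIRE
t=5: input=4 -> V=0 FIRE
t=6: input=3 -> V=0 FIRE
t=7: input=1 -> V=8
t=8: input=3 -> V=0 FIRE
t=9: input=2 -> V=0 FIRE
t=10: input=3 -> V=0 FIRE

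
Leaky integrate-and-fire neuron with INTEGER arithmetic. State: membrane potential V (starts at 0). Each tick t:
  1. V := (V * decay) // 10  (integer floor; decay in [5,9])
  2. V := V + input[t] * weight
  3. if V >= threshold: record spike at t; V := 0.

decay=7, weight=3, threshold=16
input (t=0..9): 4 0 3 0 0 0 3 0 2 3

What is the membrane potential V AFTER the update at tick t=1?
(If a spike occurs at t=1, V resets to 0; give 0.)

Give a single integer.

t=0: input=4 -> V=12
t=1: input=0 -> V=8
t=2: input=3 -> V=14
t=3: input=0 -> V=9
t=4: input=0 -> V=6
t=5: input=0 -> V=4
t=6: input=3 -> V=11
t=7: input=0 -> V=7
t=8: input=2 -> V=10
t=9: input=3 -> V=0 FIRE

Answer: 8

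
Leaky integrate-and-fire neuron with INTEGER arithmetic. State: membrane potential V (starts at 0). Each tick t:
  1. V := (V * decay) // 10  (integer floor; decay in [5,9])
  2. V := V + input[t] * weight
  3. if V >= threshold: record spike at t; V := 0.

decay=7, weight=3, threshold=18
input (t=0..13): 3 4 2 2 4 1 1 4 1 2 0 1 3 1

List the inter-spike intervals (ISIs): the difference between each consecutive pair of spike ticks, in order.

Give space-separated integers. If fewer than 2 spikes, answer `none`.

t=0: input=3 -> V=9
t=1: input=4 -> V=0 FIRE
t=2: input=2 -> V=6
t=3: input=2 -> V=10
t=4: input=4 -> V=0 FIRE
t=5: input=1 -> V=3
t=6: input=1 -> V=5
t=7: input=4 -> V=15
t=8: input=1 -> V=13
t=9: input=2 -> V=15
t=10: input=0 -> V=10
t=11: input=1 -> V=10
t=12: input=3 -> V=16
t=13: input=1 -> V=14

Answer: 3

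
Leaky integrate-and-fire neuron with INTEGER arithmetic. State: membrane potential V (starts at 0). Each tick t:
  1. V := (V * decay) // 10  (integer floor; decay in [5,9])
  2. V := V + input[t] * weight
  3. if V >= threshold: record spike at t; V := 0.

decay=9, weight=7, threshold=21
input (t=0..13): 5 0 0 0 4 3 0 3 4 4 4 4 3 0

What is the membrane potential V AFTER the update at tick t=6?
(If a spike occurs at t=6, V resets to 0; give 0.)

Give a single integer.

Answer: 0

Derivation:
t=0: input=5 -> V=0 FIRE
t=1: input=0 -> V=0
t=2: input=0 -> V=0
t=3: input=0 -> V=0
t=4: input=4 -> V=0 FIRE
t=5: input=3 -> V=0 FIRE
t=6: input=0 -> V=0
t=7: input=3 -> V=0 FIRE
t=8: input=4 -> V=0 FIRE
t=9: input=4 -> V=0 FIRE
t=10: input=4 -> V=0 FIRE
t=11: input=4 -> V=0 FIRE
t=12: input=3 -> V=0 FIRE
t=13: input=0 -> V=0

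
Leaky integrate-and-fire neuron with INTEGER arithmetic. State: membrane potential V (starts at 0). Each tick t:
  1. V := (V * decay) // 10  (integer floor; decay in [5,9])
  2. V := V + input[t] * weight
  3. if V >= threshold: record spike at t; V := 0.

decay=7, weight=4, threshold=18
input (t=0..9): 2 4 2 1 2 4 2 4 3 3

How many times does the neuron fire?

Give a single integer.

t=0: input=2 -> V=8
t=1: input=4 -> V=0 FIRE
t=2: input=2 -> V=8
t=3: input=1 -> V=9
t=4: input=2 -> V=14
t=5: input=4 -> V=0 FIRE
t=6: input=2 -> V=8
t=7: input=4 -> V=0 FIRE
t=8: input=3 -> V=12
t=9: input=3 -> V=0 FIRE

Answer: 4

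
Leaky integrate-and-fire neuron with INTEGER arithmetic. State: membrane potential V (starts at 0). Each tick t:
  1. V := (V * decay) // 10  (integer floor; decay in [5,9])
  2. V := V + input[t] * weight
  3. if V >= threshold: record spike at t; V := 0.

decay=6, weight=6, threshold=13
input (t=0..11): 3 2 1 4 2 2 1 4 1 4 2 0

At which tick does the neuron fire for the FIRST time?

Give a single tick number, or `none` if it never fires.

t=0: input=3 -> V=0 FIRE
t=1: input=2 -> V=12
t=2: input=1 -> V=0 FIRE
t=3: input=4 -> V=0 FIRE
t=4: input=2 -> V=12
t=5: input=2 -> V=0 FIRE
t=6: input=1 -> V=6
t=7: input=4 -> V=0 FIRE
t=8: input=1 -> V=6
t=9: input=4 -> V=0 FIRE
t=10: input=2 -> V=12
t=11: input=0 -> V=7

Answer: 0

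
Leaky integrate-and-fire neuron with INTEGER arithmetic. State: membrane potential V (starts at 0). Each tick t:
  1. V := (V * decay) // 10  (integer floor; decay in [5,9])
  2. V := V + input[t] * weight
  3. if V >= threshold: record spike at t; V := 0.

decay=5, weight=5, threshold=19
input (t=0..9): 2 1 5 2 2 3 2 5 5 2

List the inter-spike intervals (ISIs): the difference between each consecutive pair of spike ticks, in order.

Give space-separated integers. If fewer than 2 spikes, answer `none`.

Answer: 3 2 1

Derivation:
t=0: input=2 -> V=10
t=1: input=1 -> V=10
t=2: input=5 -> V=0 FIRE
t=3: input=2 -> V=10
t=4: input=2 -> V=15
t=5: input=3 -> V=0 FIRE
t=6: input=2 -> V=10
t=7: input=5 -> V=0 FIRE
t=8: input=5 -> V=0 FIRE
t=9: input=2 -> V=10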